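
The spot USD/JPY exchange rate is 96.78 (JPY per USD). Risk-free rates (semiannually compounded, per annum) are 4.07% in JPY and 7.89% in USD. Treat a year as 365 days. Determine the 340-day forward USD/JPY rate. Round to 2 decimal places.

By covered interest parity, F = S · (1+r_JPY/2)^(2T) / (1+r_USD/2)^(2T)
= 96.78 × 1.038245 / 1.074745 = 96.78 × 0.966038
F = 93.49 JPY per USD

93.49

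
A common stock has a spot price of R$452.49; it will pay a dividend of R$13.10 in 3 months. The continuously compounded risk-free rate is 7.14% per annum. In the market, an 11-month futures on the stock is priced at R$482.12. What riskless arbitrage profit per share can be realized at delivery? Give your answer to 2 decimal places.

PV(dividends) I = 13.10·e^(−0.0714·3/12) = 12.8682
Fair futures F* = (S − I)·e^(rT) = (452.49 − 12.8682)·e^0.065450 = 439.6218 × 1.067639 = 469.3574
Market R$482.12 > fair 469.3574: forward overpriced → cash-and-carry (borrow at r, buy the stock and collect the dividends, short the forward).
Profit at T = |F_mkt − F*| = |482.12 − 469.3574| = R$12.76 per share

R$12.76 per share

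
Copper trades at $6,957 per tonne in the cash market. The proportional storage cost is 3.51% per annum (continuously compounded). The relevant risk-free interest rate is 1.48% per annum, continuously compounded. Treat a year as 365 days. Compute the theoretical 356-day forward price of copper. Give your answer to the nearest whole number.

$7,304 per tonne

Net carry = r + u − y = 0.0148 + 0.0351 − 0.0000 = 0.0499
F = S·e^((r+u−y)T) = 6957 · e^(0.0499 × 356/365) = 6957 · e^0.048670
= 6957 × 1.049874 = $7,304 per tonne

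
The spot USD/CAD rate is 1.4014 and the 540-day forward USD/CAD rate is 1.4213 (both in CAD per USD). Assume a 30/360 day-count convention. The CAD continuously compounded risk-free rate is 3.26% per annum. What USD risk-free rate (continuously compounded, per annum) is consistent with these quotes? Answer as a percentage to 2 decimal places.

F = S·e^((r_CAD − r_USD)T) ⇒ r_USD = r_CAD − ln(F/S)/T
ln(1.4213/1.4014) = 0.014100; /(540/360) = 0.009400
r_USD = 0.0326 − 0.009400 = 0.023200
r_USD = 2.32%

2.32%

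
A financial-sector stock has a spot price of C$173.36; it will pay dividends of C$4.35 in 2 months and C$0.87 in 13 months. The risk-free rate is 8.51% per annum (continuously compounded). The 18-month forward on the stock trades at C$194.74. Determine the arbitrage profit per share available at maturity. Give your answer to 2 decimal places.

PV(dividends) I = 4.35·e^(−0.0851·2/12) + 0.87·e^(−0.0851·13/12) = 5.0821
Fair forward F* = (S − I)·e^(rT) = (173.36 − 5.0821)·e^0.127650 = 168.2779 × 1.136155 = 191.1898
Market C$194.74 > fair 191.1898: forward overpriced → cash-and-carry (borrow at r, buy the stock and collect the dividends, short the forward).
Profit at T = |F_mkt − F*| = |194.74 − 191.1898| = C$3.55 per share

C$3.55 per share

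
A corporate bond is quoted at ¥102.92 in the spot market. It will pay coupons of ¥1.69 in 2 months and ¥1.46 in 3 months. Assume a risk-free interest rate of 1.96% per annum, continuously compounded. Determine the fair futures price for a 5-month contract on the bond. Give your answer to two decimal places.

PV(coupons) I = 1.69·e^(−0.0196·2/12) + 1.46·e^(−0.0196·3/12)
I = 1.6845 + 1.4529 = 3.1374
F = (S − I)·e^(rT) = (102.92 − 3.1374) · e^(0.0196·5/12)
= 99.7826 · e^0.008167 = 99.7826 × 1.008200 = ¥100.60

¥100.60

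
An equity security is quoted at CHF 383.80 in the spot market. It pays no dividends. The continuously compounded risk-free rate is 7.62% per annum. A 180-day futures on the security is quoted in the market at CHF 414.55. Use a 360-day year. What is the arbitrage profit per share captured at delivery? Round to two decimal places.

Fair futures: F* = S·e^(carry·T), with carry = r = 0.0762
F* = 383.80 · e^(0.0762 × 180/360) = 383.80 · e^0.038100 = 383.80 × 1.038835 = CHF 398.7049
Market CHF 414.55 > fair CHF 398.7049: forward overpriced → cash-and-carry (buy spot, short the forward).
At maturity, profit = |F_mkt − F*| = |414.55 − 398.7049| = CHF 15.85 per share

CHF 15.85 per share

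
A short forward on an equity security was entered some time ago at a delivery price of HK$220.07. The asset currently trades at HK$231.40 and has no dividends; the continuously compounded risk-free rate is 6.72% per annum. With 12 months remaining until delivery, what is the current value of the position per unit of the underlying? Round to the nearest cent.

Current fair forward for the remaining 12 months: F = S·e^(r·T), r = 0.0672
F = 231.40 · e^(0.0672 × 12/12) = 231.40 × 1.069509 = 247.4844
Value of long forward = (F − K)·e^(−rT) = (247.4844 − 220.07) · e^(−0.0672·12/12)
= 27.4144 × 0.935008 = 25.63
Short position value = −(long value) = -HK$25.63

-HK$25.63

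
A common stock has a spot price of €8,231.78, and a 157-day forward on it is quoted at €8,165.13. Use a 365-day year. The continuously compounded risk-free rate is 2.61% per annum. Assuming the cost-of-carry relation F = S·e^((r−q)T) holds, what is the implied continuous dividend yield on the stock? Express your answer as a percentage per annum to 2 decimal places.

From F = S·e^((r−q)T): (r − q) = ln(F/S)/T
ln(8165.13/8231.78) = ln(0.991903) = -0.008130
(r − q) = -0.008130 / (157/365) = -0.018901
q = r − ln(F/S)/T = 0.0261 + 0.018901 = 0.045001
q = 4.50%

4.50%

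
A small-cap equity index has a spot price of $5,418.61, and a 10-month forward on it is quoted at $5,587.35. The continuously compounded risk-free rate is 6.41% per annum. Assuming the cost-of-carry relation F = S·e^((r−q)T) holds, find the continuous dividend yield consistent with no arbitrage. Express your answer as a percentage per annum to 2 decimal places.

2.73%

From F = S·e^((r−q)T): (r − q) = ln(F/S)/T
ln(5587.35/5418.61) = ln(1.031141) = 0.030666
(r − q) = 0.030666 / (10/12) = 0.036799
q = r − ln(F/S)/T = 0.0641 − 0.036799 = 0.027301
q = 2.73%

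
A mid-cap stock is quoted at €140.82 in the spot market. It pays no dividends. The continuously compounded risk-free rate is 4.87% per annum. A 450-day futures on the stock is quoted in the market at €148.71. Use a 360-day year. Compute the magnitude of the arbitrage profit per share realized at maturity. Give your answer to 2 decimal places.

€0.95 per share

Fair futures: F* = S·e^(carry·T), with carry = r = 0.0487
F* = 140.82 · e^(0.0487 × 450/360) = 140.82 · e^0.060875 = 140.82 × 1.062766 = €149.6587
Market €148.71 < fair €149.6587: forward underpriced → reverse cash-and-carry (short spot, go long the forward).
At maturity, profit = |F_mkt − F*| = |148.71 − 149.6587| = €0.95 per share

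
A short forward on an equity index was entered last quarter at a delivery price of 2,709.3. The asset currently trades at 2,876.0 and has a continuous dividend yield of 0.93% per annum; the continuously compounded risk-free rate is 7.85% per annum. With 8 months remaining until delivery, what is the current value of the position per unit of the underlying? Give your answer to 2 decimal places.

-287.06

Current fair forward for the remaining 8 months: F = S·e^((r − q)·T), (r − q) = 0.0785 − 0.0093 = 0.0692
F = 2876.0 · e^(0.0692 × 8/12) = 2876.0 × 1.04721403 = 3011.7876
Value of long forward = (F − K)·e^(−rT) = (3011.7876 − 2709.3) · e^(−0.0785·8/12)
= 302.4876 × 0.94901248 = 287.06
Short position value = −(long value) = -287.06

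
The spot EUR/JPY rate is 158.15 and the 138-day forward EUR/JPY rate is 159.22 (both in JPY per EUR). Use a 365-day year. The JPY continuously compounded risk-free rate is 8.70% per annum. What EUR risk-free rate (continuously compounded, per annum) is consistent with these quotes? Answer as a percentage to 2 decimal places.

F = S·e^((r_JPY − r_EUR)T) ⇒ r_EUR = r_JPY − ln(F/S)/T
ln(159.22/158.15) = 0.006743; /(138/365) = 0.017835
r_EUR = 0.0870 − 0.017835 = 0.069165
r_EUR = 6.92%

6.92%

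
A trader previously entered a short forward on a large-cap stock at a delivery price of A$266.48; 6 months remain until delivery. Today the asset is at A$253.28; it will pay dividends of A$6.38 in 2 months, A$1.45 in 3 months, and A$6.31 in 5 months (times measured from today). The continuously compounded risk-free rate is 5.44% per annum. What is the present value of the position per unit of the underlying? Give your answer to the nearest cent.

A$19.97

PV(remaining dividends) I = 6.38·e^(−0.0544·2/12) + 1.45·e^(−0.0544·3/12) + 6.31·e^(−0.0544·5/12) = 13.9214
Current forward F = (S − I)·e^(rT) = (253.28 − 13.9214)·e^(0.0544·6/12) = 239.3586 × 1.027573 = 245.9584
Value (long) = (F − K)·e^(−rT) = (245.9584 − 266.48) × 0.973167 = -19.9709
Short position value = −(long value) = A$19.97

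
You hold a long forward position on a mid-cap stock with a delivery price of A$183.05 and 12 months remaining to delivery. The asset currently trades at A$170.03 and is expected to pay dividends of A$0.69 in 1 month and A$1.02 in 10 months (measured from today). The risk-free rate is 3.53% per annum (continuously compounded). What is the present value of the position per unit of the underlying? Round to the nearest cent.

-A$8.35

PV(remaining dividends) I = 0.69·e^(−0.0353·1/12) + 1.02·e^(−0.0353·10/12) = 1.6784
Current forward F = (S − I)·e^(rT) = (170.03 − 1.6784)·e^(0.0353·12/12) = 168.3516 × 1.035930 = 174.4005
Value (long) = (F − K)·e^(−rT) = (174.4005 − 183.05) × 0.965316 = -8.3495
Value = -A$8.35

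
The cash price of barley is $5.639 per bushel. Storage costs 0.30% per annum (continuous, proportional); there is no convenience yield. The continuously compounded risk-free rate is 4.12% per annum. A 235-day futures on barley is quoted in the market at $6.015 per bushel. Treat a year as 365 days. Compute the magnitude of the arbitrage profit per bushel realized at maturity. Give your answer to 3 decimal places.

Fair futures: F* = S·e^(carry·T), with carry = (r + u) = 0.0412 + 0.0030 = 0.0442
F* = 5.639 · e^(0.0442 × 235/365) = 5.639 · e^0.028458 = 5.639 × 1.028867 = $5.8018
Market $6.015 > fair $5.8018: forward overpriced → cash-and-carry (buy spot, short the forward).
At maturity, profit = |F_mkt − F*| = |6.015 − 5.8018| = $0.213 per bushel

$0.213 per bushel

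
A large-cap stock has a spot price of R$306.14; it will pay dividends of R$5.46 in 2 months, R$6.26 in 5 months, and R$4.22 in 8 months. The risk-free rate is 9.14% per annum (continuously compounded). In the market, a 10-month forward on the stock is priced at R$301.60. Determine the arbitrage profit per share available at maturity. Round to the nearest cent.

R$12.18 per share

PV(dividends) I = 5.46·e^(−0.0914·2/12) + 6.26·e^(−0.0914·5/12) + 4.22·e^(−0.0914·8/12) = 15.3741
Fair forward F* = (S − I)·e^(rT) = (306.14 − 15.3741)·e^0.076167 = 290.7659 × 1.079143 = 313.7780
Market R$301.60 < fair 313.7780: forward underpriced → reverse cash-and-carry (short the stock, invest proceeds at r, pay the dividends, go long the forward).
Profit at T = |F_mkt − F*| = |301.60 − 313.7780| = R$12.18 per share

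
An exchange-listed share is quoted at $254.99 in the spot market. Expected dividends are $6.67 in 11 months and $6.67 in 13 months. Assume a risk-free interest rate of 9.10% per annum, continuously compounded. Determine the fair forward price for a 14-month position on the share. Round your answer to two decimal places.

$270.01

PV(dividends) I = 6.67·e^(−0.0910·11/12) + 6.67·e^(−0.0910·13/12)
I = 6.1362 + 6.0438 = 12.1800
F = (S − I)·e^(rT) = (254.99 − 12.1800) · e^(0.0910·14/12)
= 242.8100 · e^0.106167 = 242.8100 × 1.112008 = $270.01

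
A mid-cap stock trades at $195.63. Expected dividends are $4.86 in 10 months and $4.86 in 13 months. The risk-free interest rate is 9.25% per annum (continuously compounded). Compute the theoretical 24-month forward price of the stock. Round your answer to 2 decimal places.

PV(dividends) I = 4.86·e^(−0.0925·10/12) + 4.86·e^(−0.0925·13/12)
I = 4.4994 + 4.3966 = 8.8960
F = (S − I)·e^(rT) = (195.63 − 8.8960) · e^(0.0925·24/12)
= 186.7340 · e^0.185000 = 186.7340 × 1.203218 = $224.68

$224.68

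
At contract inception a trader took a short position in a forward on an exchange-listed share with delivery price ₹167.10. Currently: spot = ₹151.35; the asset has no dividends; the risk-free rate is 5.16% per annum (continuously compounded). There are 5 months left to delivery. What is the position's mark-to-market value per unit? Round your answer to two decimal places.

₹12.20

Current fair forward for the remaining 5 months: F = S·e^(r·T), r = 0.0516
F = 151.35 · e^(0.0516 × 5/12) = 151.35 × 1.021733 = 154.6393
Value of long forward = (F − K)·e^(−rT) = (154.6393 − 167.10) · e^(−0.0516·5/12)
= -12.4607 × 0.978729 = -12.20
Short position value = −(long value) = ₹12.20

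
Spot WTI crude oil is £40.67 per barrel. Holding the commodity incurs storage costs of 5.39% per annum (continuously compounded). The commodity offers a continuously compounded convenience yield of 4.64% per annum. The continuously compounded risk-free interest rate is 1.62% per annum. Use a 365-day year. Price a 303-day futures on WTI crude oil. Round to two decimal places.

Net carry = r + u − y = 0.0162 + 0.0539 − 0.0464 = 0.0237
F = S·e^((r+u−y)T) = 40.67 · e^(0.0237 × 303/365) = 40.67 · e^0.019674
= 40.67 × 1.019869 = £41.48 per barrel

£41.48 per barrel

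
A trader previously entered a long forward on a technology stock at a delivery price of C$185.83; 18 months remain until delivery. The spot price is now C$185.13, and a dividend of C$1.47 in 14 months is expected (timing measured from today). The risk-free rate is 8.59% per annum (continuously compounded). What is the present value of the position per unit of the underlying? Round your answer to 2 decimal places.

C$20.44

PV(remaining dividends) I = 1.47·e^(−0.0859·14/12) = 1.3298
Current forward F = (S − I)·e^(rT) = (185.13 − 1.3298)·e^(0.0859·18/12) = 183.8002 × 1.137519 = 209.0762
Value (long) = (F − K)·e^(−rT) = (209.0762 − 185.83) × 0.879106 = 20.4359
Value = C$20.44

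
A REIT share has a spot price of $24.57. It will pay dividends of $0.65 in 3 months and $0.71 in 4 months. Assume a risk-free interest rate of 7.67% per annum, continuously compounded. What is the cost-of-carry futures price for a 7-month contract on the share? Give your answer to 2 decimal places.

PV(dividends) I = 0.65·e^(−0.0767·3/12) + 0.71·e^(−0.0767·4/12)
I = 0.6377 + 0.6921 = 1.3298
F = (S − I)·e^(rT) = (24.57 − 1.3298) · e^(0.0767·7/12)
= 23.2402 · e^0.044742 = 23.2402 × 1.045758 = $24.30

$24.30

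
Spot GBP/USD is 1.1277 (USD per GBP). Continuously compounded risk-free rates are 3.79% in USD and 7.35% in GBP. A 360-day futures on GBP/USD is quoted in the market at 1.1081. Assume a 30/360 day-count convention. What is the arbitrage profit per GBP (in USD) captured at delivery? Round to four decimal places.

Fair futures: F* = S·e^(carry·T), with carry = (r_USD − r_GBP) = 0.0379 − 0.0735 = -0.0356
F* = 1.1277 · e^(-0.0356 × 360/360) = 1.1277 · e^-0.035600 = 1.1277 × 0.965026 = 1.0883
Market 1.1081 > fair 1.0883: forward overpriced → cash-and-carry (buy spot, short the forward).
At maturity, profit = |F_mkt − F*| = |1.1081 − 1.0883| = 0.0198 per GBP (in USD)

0.0198 per GBP (in USD)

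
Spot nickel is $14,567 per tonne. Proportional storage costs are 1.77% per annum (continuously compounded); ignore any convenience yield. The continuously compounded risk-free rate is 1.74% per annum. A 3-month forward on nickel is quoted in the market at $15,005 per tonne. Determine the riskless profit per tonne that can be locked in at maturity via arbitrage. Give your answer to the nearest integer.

Fair forward: F* = S·e^(carry·T), with carry = (r + u) = 0.0174 + 0.0177 = 0.0351
F* = 14567 · e^(0.0351 × 3/12) = 14567 · e^0.008775 = 14567 × 1.008814 = $14695.3935
Market $15005 > fair $14695.3935: forward overpriced → cash-and-carry (buy spot, short the forward).
At maturity, profit = |F_mkt − F*| = |15005 − 14695.3935| = $310 per tonne

$310 per tonne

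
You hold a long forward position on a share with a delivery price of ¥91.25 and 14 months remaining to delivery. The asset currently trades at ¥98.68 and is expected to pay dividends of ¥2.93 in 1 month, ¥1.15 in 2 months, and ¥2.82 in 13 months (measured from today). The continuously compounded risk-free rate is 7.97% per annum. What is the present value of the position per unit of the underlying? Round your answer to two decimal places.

PV(remaining dividends) I = 2.93·e^(−0.0797·1/12) + 1.15·e^(−0.0797·2/12) + 2.82·e^(−0.0797·13/12) = 6.6322
Current forward F = (S − I)·e^(rT) = (98.68 − 6.6322)·e^(0.0797·14/12) = 92.0478 × 1.097443 = 101.0172
Value (long) = (F − K)·e^(−rT) = (101.0172 − 91.25) × 0.911209 = 8.9000
Value = ¥8.90

¥8.90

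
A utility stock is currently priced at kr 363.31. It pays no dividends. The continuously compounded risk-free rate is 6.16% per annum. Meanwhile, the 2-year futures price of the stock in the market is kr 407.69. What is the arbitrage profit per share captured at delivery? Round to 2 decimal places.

kr 3.25 per share

Fair futures: F* = S·e^(carry·T), with carry = r = 0.0616
F* = 363.31 · e^(0.0616 × 2) = 363.31 · e^0.123200 = 363.31 × 1.131111 = kr 410.9439
Market kr 407.69 < fair kr 410.9439: forward underpriced → reverse cash-and-carry (short spot, go long the forward).
At maturity, profit = |F_mkt − F*| = |407.69 − 410.9439| = kr 3.25 per share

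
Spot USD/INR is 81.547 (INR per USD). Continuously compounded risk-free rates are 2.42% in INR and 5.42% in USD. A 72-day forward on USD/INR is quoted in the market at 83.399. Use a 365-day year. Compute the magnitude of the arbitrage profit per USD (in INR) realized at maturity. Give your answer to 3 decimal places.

Fair forward: F* = S·e^(carry·T), with carry = (r_INR − r_USD) = 0.0242 − 0.0542 = -0.0300
F* = 81.547 · e^(-0.0300 × 72/365) = 81.547 · e^-0.005918 = 81.547 × 0.994099 = 81.0658
Market 83.399 > fair 81.0658: forward overpriced → cash-and-carry (buy spot, short the forward).
At maturity, profit = |F_mkt − F*| = |83.399 − 81.0658| = 2.333 per USD (in INR)

2.333 per USD (in INR)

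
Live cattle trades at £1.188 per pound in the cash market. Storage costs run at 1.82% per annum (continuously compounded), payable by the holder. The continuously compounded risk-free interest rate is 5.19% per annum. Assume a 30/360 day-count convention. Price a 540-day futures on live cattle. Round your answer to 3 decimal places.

Net carry = r + u − y = 0.0519 + 0.0182 − 0.0000 = 0.0701
F = S·e^((r+u−y)T) = 1.188 · e^(0.0701 × 540/360) = 1.188 · e^0.105150
= 1.188 × 1.110877 = £1.320 per pound

£1.320 per pound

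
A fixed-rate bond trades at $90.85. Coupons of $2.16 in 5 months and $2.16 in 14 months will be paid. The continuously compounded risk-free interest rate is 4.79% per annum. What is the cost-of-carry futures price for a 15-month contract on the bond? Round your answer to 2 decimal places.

PV(coupons) I = 2.16·e^(−0.0479·5/12) + 2.16·e^(−0.0479·14/12)
I = 2.1173 + 2.0426 = 4.1599
F = (S − I)·e^(rT) = (90.85 − 4.1599) · e^(0.0479·15/12)
= 86.6901 · e^0.059875 = 86.6901 × 1.061704 = $92.04

$92.04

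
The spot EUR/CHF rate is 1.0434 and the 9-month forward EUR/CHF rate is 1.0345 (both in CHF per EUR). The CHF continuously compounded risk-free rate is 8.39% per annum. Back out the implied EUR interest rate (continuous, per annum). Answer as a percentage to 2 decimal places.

9.53%

F = S·e^((r_CHF − r_EUR)T) ⇒ r_EUR = r_CHF − ln(F/S)/T
ln(1.0345/1.0434) = -0.008566; /(9/12) = -0.011421
r_EUR = 0.0839 + 0.011421 = 0.095321
r_EUR = 9.53%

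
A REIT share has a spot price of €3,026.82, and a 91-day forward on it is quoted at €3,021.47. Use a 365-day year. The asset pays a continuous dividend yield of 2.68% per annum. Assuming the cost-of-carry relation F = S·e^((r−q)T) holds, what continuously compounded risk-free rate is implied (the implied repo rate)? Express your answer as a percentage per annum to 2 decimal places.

From F = S·e^((r−q)T): (r − q) = ln(F/S)/T
ln(3021.47/3026.82) = ln(0.998232) = -0.001770
(r − q) = -0.001770 / (91/365) = -0.007099
r = ln(F/S)/T + q = -0.007099 + 0.0268 = 0.019701
r = 1.97%

1.97%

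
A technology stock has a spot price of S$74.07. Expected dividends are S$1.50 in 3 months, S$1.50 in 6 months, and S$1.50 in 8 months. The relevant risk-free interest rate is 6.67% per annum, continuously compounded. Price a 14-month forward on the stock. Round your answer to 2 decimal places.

S$75.35

PV(dividends) I = 1.50·e^(−0.0667·3/12) + 1.50·e^(−0.0667·6/12) + 1.50·e^(−0.0667·8/12)
I = 1.4752 + 1.4508 + 1.4348 = 4.3608
F = (S − I)·e^(rT) = (74.07 − 4.3608) · e^(0.0667·14/12)
= 69.7092 · e^0.077817 = 69.7092 × 1.080925 = S$75.35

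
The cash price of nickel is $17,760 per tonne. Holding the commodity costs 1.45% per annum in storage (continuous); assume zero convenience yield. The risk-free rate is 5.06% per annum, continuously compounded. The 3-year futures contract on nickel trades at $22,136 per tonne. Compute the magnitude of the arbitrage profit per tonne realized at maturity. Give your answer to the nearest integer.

$546 per tonne

Fair futures: F* = S·e^(carry·T), with carry = (r + u) = 0.0506 + 0.0145 = 0.0651
F* = 17760 · e^(0.0651 × 3) = 17760 · e^0.195300 = 17760 × 1.215676 = $21590.4058
Market $22136 > fair $21590.4058: forward overpriced → cash-and-carry (buy spot, short the forward).
At maturity, profit = |F_mkt − F*| = |22136 − 21590.4058| = $546 per tonne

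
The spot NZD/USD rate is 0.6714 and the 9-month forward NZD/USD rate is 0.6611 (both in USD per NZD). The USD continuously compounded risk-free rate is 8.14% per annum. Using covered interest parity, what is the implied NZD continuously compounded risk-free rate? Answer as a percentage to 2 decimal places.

F = S·e^((r_USD − r_NZD)T) ⇒ r_NZD = r_USD − ln(F/S)/T
ln(0.6611/0.6714) = -0.015460; /(9/12) = -0.020613
r_NZD = 0.0814 + 0.020613 = 0.102013
r_NZD = 10.20%

10.20%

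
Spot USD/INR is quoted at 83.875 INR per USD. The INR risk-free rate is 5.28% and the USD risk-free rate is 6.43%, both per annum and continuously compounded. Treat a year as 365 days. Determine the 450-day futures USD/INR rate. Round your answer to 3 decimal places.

F = S·e^((r_INR − r_USD)T) = 83.875 · e^((0.0528 − 0.0643) × 450/365)
= 83.875 · e^-0.014178 = 83.875 × 0.985922
F = 82.694 INR per USD

82.694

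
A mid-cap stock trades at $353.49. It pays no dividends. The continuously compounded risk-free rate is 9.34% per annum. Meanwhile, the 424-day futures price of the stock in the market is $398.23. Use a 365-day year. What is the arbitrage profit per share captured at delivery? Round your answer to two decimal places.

$4.23 per share

Fair futures: F* = S·e^(carry·T), with carry = r = 0.0934
F* = 353.49 · e^(0.0934 × 424/365) = 353.49 · e^0.108498 = 353.49 × 1.114603 = $394.0010
Market $398.23 > fair $394.0010: forward overpriced → cash-and-carry (buy spot, short the forward).
At maturity, profit = |F_mkt − F*| = |398.23 − 394.0010| = $4.23 per share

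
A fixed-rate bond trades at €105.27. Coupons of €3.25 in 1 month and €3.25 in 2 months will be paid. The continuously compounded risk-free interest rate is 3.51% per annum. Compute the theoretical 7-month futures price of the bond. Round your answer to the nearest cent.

€100.84

PV(coupons) I = 3.25·e^(−0.0351·1/12) + 3.25·e^(−0.0351·2/12)
I = 3.2405 + 3.2310 = 6.4715
F = (S − I)·e^(rT) = (105.27 − 6.4715) · e^(0.0351·7/12)
= 98.7985 · e^0.020475 = 98.7985 × 1.020686 = €100.84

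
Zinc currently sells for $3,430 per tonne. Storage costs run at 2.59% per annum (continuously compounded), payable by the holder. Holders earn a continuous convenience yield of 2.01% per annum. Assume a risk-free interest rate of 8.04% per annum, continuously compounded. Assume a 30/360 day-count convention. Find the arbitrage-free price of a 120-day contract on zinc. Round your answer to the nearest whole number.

Net carry = r + u − y = 0.0804 + 0.0259 − 0.0201 = 0.0862
F = S·e^((r+u−y)T) = 3430 · e^(0.0862 × 120/360) = 3430 · e^0.028733
= 3430 × 1.029150 = $3,530 per tonne

$3,530 per tonne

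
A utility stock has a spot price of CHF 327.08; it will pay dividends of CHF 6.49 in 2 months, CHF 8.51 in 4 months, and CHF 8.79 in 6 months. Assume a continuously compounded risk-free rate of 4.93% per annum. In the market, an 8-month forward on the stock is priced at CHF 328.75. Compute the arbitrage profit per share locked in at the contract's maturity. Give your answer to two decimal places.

CHF 14.91 per share

PV(dividends) I = 6.49·e^(−0.0493·2/12) + 8.51·e^(−0.0493·4/12) + 8.79·e^(−0.0493·6/12) = 23.3842
Fair forward F* = (S − I)·e^(rT) = (327.08 − 23.3842)·e^0.032867 = 303.6958 × 1.033413 = 313.8432
Market CHF 328.75 > fair 313.8432: forward overpriced → cash-and-carry (borrow at r, buy the stock and collect the dividends, short the forward).
Profit at T = |F_mkt − F*| = |328.75 − 313.8432| = CHF 14.91 per share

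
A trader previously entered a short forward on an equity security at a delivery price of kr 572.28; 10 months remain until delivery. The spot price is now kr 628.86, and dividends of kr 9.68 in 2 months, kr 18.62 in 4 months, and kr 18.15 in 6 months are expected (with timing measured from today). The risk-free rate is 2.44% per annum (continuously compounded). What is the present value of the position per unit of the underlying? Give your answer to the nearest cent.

-kr 22.06

PV(remaining dividends) I = 9.68·e^(−0.0244·2/12) + 18.62·e^(−0.0244·4/12) + 18.15·e^(−0.0244·6/12) = 46.0398
Current forward F = (S − I)·e^(rT) = (628.86 − 46.0398)·e^(0.0244·10/12) = 582.8202 × 1.020541 = 594.7919
Value (long) = (F − K)·e^(−rT) = (594.7919 − 572.28) × 0.979872 = 22.0588
Short position value = −(long value) = -kr 22.06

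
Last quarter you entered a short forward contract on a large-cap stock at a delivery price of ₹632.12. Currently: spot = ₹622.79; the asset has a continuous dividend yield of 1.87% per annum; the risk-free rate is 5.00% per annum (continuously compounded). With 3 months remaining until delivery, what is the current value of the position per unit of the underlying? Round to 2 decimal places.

Current fair forward for the remaining 3 months: F = S·e^((r − q)·T), (r − q) = 0.0500 − 0.0187 = 0.0313
F = 622.79 · e^(0.0313 × 3/12) = 622.79 × 1.007856 = 627.6826
Value of long forward = (F − K)·e^(−rT) = (627.6826 − 632.12) · e^(−0.0500·3/12)
= -4.4374 × 0.987578 = -4.38
Short position value = −(long value) = ₹4.38

₹4.38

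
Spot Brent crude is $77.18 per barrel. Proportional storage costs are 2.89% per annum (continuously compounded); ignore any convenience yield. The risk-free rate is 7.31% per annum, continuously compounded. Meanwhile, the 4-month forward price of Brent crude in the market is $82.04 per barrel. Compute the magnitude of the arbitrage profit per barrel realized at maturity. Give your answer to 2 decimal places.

$2.19 per barrel

Fair forward: F* = S·e^(carry·T), with carry = (r + u) = 0.0731 + 0.0289 = 0.1020
F* = 77.18 · e^(0.1020 × 4/12) = 77.18 · e^0.034000 = 77.18 × 1.034585 = $79.8493
Market $82.04 > fair $79.8493: forward overpriced → cash-and-carry (buy spot, short the forward).
At maturity, profit = |F_mkt − F*| = |82.04 − 79.8493| = $2.19 per barrel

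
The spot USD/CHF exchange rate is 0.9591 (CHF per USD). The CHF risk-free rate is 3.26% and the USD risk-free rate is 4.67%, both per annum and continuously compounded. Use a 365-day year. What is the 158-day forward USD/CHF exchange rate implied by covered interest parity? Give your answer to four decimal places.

F = S·e^((r_CHF − r_USD)T) = 0.9591 · e^((0.0326 − 0.0467) × 158/365)
= 0.9591 · e^-0.006104 = 0.9591 × 0.993915
F = 0.9533 CHF per USD

0.9533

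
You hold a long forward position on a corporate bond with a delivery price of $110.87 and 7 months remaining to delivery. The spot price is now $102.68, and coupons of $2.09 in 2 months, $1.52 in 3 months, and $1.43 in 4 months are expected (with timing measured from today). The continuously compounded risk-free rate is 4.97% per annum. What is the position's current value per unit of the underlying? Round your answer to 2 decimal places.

PV(remaining coupons) I = 2.09·e^(−0.0497·2/12) + 1.52·e^(−0.0497·3/12) + 1.43·e^(−0.0497·4/12) = 4.9805
Current forward F = (S − I)·e^(rT) = (102.68 − 4.9805)·e^(0.0497·7/12) = 97.6995 × 1.029416 = 100.5734
Value (long) = (F − K)·e^(−rT) = (100.5734 − 110.87) × 0.971425 = -10.0024
Value = -$10.00

-$10.00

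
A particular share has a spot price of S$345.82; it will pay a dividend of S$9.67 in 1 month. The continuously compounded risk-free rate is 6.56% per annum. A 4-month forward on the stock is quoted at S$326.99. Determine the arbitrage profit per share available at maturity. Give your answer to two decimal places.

S$16.65 per share

PV(dividends) I = 9.67·e^(−0.0656·1/12) = 9.6173
Fair forward F* = (S − I)·e^(rT) = (345.82 − 9.6173)·e^0.021867 = 336.2027 × 1.022108 = 343.6355
Market S$326.99 < fair 343.6355: forward underpriced → reverse cash-and-carry (short the stock, invest proceeds at r, pay the dividends, go long the forward).
Profit at T = |F_mkt − F*| = |326.99 − 343.6355| = S$16.65 per share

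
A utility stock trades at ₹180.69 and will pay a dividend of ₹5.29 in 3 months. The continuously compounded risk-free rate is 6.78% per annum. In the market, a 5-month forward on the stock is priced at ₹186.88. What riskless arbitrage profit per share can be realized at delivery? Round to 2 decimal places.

PV(dividends) I = 5.29·e^(−0.0678·3/12) = 5.2011
Fair forward F* = (S − I)·e^(rT) = (180.69 − 5.2011)·e^0.028250 = 175.4889 × 1.028653 = 180.5172
Market ₹186.88 > fair 180.5172: forward overpriced → cash-and-carry (borrow at r, buy the stock and collect the dividends, short the forward).
Profit at T = |F_mkt − F*| = |186.88 − 180.5172| = ₹6.36 per share

₹6.36 per share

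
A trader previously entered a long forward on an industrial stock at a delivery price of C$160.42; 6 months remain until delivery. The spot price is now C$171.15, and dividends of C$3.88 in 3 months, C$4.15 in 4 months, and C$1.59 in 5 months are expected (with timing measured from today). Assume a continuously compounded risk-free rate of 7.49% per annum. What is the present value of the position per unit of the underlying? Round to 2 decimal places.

C$7.23

PV(remaining dividends) I = 3.88·e^(−0.0749·3/12) + 4.15·e^(−0.0749·4/12) + 1.59·e^(−0.0749·5/12) = 9.3968
Current forward F = (S − I)·e^(rT) = (171.15 − 9.3968)·e^(0.0749·6/12) = 161.7532 × 1.038160 = 167.9257
Value (long) = (F − K)·e^(−rT) = (167.9257 − 160.42) × 0.963243 = 7.2298
Value = C$7.23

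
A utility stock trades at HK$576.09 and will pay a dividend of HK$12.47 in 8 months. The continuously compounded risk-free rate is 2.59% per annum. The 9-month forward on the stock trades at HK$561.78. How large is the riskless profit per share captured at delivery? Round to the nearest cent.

PV(dividends) I = 12.47·e^(−0.0259·8/12) = 12.2565
Fair forward F* = (S − I)·e^(rT) = (576.09 − 12.2565)·e^0.019425 = 563.8335 × 1.019615 = 574.8931
Market HK$561.78 < fair 574.8931: forward underpriced → reverse cash-and-carry (short the stock, invest proceeds at r, pay the dividends, go long the forward).
Profit at T = |F_mkt − F*| = |561.78 − 574.8931| = HK$13.11 per share

HK$13.11 per share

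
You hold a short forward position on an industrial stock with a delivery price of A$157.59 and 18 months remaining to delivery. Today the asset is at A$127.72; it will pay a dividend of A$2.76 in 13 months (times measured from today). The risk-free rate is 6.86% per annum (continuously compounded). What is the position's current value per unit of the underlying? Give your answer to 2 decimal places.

PV(remaining dividends) I = 2.76·e^(−0.0686·13/12) = 2.5623
Current forward F = (S − I)·e^(rT) = (127.72 − 2.5623)·e^(0.0686·18/12) = 125.1577 × 1.108381 = 138.7224
Value (long) = (F − K)·e^(−rT) = (138.7224 − 157.59) × 0.902217 = -17.0227
Short position value = −(long value) = A$17.02

A$17.02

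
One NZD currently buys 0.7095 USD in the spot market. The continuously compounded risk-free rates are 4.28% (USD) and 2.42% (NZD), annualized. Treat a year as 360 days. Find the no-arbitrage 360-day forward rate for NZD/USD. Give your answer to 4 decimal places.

F = S·e^((r_USD − r_NZD)T) = 0.7095 · e^((0.0428 − 0.0242) × 360/360)
= 0.7095 · e^0.018600 = 0.7095 × 1.018774
F = 0.7228 USD per NZD

0.7228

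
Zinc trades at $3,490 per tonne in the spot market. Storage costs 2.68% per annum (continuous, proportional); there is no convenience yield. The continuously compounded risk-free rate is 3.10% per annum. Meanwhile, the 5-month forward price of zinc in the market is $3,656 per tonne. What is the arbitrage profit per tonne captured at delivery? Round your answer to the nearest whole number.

$81 per tonne

Fair forward: F* = S·e^(carry·T), with carry = (r + u) = 0.0310 + 0.0268 = 0.0578
F* = 3490 · e^(0.0578 × 5/12) = 3490 · e^0.024083 = 3490 × 1.024375 = $3575.0687
Market $3656 > fair $3575.0687: forward overpriced → cash-and-carry (buy spot, short the forward).
At maturity, profit = |F_mkt − F*| = |3656 − 3575.0687| = $81 per tonne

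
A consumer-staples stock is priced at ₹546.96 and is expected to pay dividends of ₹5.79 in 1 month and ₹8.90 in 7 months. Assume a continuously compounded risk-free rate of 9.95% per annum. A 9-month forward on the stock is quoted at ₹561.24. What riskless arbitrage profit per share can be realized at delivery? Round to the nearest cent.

PV(dividends) I = 5.79·e^(−0.0995·1/12) + 8.90·e^(−0.0995·7/12) = 14.1403
Fair forward F* = (S − I)·e^(rT) = (546.96 − 14.1403)·e^0.074625 = 532.8197 × 1.077480 = 574.1026
Market ₹561.24 < fair 574.1026: forward underpriced → reverse cash-and-carry (short the stock, invest proceeds at r, pay the dividends, go long the forward).
Profit at T = |F_mkt − F*| = |561.24 − 574.1026| = ₹12.86 per share

₹12.86 per share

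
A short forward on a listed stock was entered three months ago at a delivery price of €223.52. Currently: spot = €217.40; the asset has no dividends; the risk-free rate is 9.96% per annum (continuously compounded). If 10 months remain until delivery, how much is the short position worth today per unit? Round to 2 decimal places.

-€11.68

Current fair forward for the remaining 10 months: F = S·e^(r·T), r = 0.0996
F = 217.40 · e^(0.0996 × 10/12) = 217.40 × 1.086542 = 236.2142
Value of long forward = (F − K)·e^(−rT) = (236.2142 − 223.52) · e^(−0.0996·10/12)
= 12.6942 × 0.920351 = 11.68
Short position value = −(long value) = -€11.68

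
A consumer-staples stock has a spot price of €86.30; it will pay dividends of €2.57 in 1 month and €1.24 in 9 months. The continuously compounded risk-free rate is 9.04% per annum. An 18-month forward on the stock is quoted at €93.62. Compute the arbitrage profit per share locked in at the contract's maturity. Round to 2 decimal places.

PV(dividends) I = 2.57·e^(−0.0904·1/12) + 1.24·e^(−0.0904·9/12) = 3.7094
Fair forward F* = (S − I)·e^(rT) = (86.30 − 3.7094)·e^0.135600 = 82.5906 × 1.145224 = 94.5847
Market €93.62 < fair 94.5847: forward underpriced → reverse cash-and-carry (short the stock, invest proceeds at r, pay the dividends, go long the forward).
Profit at T = |F_mkt − F*| = |93.62 − 94.5847| = €0.96 per share

€0.96 per share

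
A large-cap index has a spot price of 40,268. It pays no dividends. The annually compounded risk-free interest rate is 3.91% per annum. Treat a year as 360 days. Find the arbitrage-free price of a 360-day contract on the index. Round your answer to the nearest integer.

F = S · (1+r)^T
= 40268 × 1.039100
F = 41,842

41,842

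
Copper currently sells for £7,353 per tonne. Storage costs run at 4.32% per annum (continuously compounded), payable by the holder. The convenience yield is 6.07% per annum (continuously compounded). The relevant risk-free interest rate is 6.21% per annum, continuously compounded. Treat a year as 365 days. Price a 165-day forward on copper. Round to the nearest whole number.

Net carry = r + u − y = 0.0621 + 0.0432 − 0.0607 = 0.0446
F = S·e^((r+u−y)T) = 7353 · e^(0.0446 × 165/365) = 7353 · e^0.020162
= 7353 × 1.020367 = £7,503 per tonne

£7,503 per tonne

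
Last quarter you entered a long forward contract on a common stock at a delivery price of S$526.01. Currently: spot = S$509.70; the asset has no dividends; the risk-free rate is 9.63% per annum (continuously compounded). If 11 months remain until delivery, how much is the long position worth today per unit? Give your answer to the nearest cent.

S$28.13

Current fair forward for the remaining 11 months: F = S·e^(r·T), r = 0.0963
F = 509.70 · e^(0.0963 × 11/12) = 509.70 × 1.092288 = 556.7392
Value of long forward = (F − K)·e^(−rT) = (556.7392 − 526.01) · e^(−0.0963·11/12)
= 30.7292 × 0.915509 = 28.13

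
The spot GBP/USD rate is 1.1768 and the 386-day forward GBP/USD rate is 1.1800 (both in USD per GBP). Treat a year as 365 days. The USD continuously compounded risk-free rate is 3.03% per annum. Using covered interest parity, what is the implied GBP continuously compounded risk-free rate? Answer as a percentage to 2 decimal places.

2.77%

F = S·e^((r_USD − r_GBP)T) ⇒ r_GBP = r_USD − ln(F/S)/T
ln(1.1800/1.1768) = 0.002716; /(386/365) = 0.002568
r_GBP = 0.0303 − 0.002568 = 0.027732
r_GBP = 2.77%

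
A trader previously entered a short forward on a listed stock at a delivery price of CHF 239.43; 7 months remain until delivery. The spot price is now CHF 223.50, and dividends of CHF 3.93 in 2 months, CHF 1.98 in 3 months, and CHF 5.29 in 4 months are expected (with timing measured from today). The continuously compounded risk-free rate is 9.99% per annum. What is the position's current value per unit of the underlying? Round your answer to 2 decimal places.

PV(remaining dividends) I = 3.93·e^(−0.0999·2/12) + 1.98·e^(−0.0999·3/12) + 5.29·e^(−0.0999·4/12) = 10.9130
Current forward F = (S − I)·e^(rT) = (223.50 − 10.9130)·e^(0.0999·7/12) = 212.5870 × 1.060006 = 225.3435
Value (long) = (F − K)·e^(−rT) = (225.3435 − 239.43) × 0.943390 = -13.2891
Short position value = −(long value) = CHF 13.29

CHF 13.29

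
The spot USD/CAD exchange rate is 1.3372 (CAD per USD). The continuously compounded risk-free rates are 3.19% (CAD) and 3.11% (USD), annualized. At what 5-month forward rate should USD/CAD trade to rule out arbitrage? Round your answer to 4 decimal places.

1.3376

F = S·e^((r_CAD − r_USD)T) = 1.3372 · e^((0.0319 − 0.0311) × 5/12)
= 1.3372 · e^0.000333 = 1.3372 × 1.000333
F = 1.3376 CAD per USD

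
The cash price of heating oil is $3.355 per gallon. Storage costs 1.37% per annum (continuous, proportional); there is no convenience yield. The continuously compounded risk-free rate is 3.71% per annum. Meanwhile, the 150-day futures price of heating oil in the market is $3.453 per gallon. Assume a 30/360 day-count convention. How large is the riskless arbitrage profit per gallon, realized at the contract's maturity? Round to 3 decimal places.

Fair futures: F* = S·e^(carry·T), with carry = (r + u) = 0.0371 + 0.0137 = 0.0508
F* = 3.355 · e^(0.0508 × 150/360) = 3.355 · e^0.021167 = 3.355 × 1.021393 = $3.4268
Market $3.453 > fair $3.4268: forward overpriced → cash-and-carry (buy spot, short the forward).
At maturity, profit = |F_mkt − F*| = |3.453 − 3.4268| = $0.026 per gallon

$0.026 per gallon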